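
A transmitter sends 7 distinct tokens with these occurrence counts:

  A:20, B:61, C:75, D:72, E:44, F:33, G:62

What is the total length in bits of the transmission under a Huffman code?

1007

Greedily combine the two least-frequent nodes:
merge A(20) and F(33): 53
merge E(44) and 53: 97
merge B(61) and G(62): 123
merge D(72) and C(75): 147
merge 97 and 123: 220
merge 147 and 220: 367
Total encoded bits = sum of merged weights = 53 + 97 + 123 + 147 + 220 + 367 = 1007.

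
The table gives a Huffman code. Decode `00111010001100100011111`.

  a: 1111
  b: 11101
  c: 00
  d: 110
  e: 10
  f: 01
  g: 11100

Read left to right; each codeword is recognised as soon as it completes (prefix code):
  00→c | 11101→b | 00→c | 01→f | 10→e | 01→f | 00→c | 01→f | 1111→a
Decoded message: cbcfefcfa

cbcfefcfa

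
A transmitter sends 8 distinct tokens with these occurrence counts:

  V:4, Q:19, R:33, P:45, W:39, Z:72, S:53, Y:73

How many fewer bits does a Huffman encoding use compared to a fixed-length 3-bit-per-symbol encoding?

Fixed-length: 3 bits × 338 symbols = 1014 bits.
Huffman merges:
merge V(4) and Q(19): 23
merge 23 and R(33): 56
merge W(39) and P(45): 84
merge S(53) and 56: 109
merge Z(72) and Y(73): 145
merge 84 and 109: 193
merge 145 and 193: 338
Huffman total = 23 + 56 + 84 + 109 + 145 + 193 + 338 = 948 bits.
Saving = 1014 − 948 = 66 bits.

66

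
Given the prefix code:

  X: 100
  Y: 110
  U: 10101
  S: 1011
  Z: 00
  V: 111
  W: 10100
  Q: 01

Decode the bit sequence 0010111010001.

Read left to right; each codeword is recognised as soon as it completes (prefix code):
  00→Z | 1011→S | 10100→W | 01→Q
Decoded message: ZSWQ

ZSWQ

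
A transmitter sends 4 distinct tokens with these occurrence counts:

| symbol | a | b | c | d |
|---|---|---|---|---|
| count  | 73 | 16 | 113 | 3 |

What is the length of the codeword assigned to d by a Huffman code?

Huffman merges, smallest pair first:
combine d(3), b(16) → 19
combine 19, a(73) → 92
combine 92, c(113) → 205
The subtree containing d is merged 3 times, so code length = 3.

3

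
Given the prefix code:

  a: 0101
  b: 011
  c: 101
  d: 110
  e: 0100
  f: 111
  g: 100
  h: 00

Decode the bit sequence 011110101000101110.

bdchad

Read left to right; each codeword is recognised as soon as it completes (prefix code):
  011→b | 110→d | 101→c | 00→h | 0101→a | 110→d
Decoded message: bdchad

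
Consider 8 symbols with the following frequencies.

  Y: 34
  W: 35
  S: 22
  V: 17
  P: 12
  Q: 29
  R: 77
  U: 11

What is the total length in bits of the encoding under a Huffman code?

Greedily combine the two least-frequent nodes:
U(11) + P(12) → 23
V(17) + S(22) → 39
23 + Q(29) → 52
Y(34) + W(35) → 69
39 + 52 → 91
69 + R(77) → 146
91 + 146 → 237
Total encoded bits = sum of merged weights = 23 + 39 + 52 + 69 + 91 + 146 + 237 = 657.

657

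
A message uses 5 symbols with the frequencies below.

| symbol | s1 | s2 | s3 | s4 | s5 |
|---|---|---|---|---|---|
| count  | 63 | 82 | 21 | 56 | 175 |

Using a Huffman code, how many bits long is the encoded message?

836

Merge the two smallest weights repeatedly:
combine s3(21), s4(56) → 77
combine s1(63), 77 → 140
combine s2(82), 140 → 222
combine s5(175), 222 → 397
Total encoded bits = sum of merged weights = 77 + 140 + 222 + 397 = 836.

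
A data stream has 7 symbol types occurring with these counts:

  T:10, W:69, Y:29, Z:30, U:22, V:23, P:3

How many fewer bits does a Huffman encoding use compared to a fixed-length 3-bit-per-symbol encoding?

Fixed-length: 3 bits × 186 symbols = 558 bits.
Huffman merges:
merge P(3) and T(10): 13
merge 13 and U(22): 35
merge V(23) and Y(29): 52
merge Z(30) and 35: 65
merge 52 and 65: 117
merge W(69) and 117: 186
Huffman total = 13 + 35 + 52 + 65 + 117 + 186 = 468 bits.
Saving = 558 − 468 = 90 bits.

90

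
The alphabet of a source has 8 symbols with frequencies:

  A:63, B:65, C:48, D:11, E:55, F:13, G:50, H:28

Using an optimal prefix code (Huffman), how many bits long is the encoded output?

Merge the two smallest weights repeatedly:
combine D(11), F(13) → 24
combine 24, H(28) → 52
combine C(48), G(50) → 98
combine 52, E(55) → 107
combine A(63), B(65) → 128
combine 98, 107 → 205
combine 128, 205 → 333
Total encoded bits = sum of merged weights = 24 + 52 + 98 + 107 + 128 + 205 + 333 = 947.

947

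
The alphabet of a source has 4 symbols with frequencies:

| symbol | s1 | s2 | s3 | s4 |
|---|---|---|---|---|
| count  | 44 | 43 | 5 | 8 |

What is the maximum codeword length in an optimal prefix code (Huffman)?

Merge the two lowest-weight nodes at each step:
merge s3(5) and s4(8): 13
merge 13 and s2(43): 56
merge s1(44) and 56: 100
Maximum depth reached is 3.

3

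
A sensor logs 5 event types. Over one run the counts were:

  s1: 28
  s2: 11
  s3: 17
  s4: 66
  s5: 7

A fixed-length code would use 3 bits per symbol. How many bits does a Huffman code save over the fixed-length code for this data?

Fixed-length: 3 bits × 129 symbols = 387 bits.
Huffman merges:
combine s5(7), s2(11) → 18
combine s3(17), 18 → 35
combine s1(28), 35 → 63
combine 63, s4(66) → 129
Huffman total = 18 + 35 + 63 + 129 = 245 bits.
Saving = 387 − 245 = 142 bits.

142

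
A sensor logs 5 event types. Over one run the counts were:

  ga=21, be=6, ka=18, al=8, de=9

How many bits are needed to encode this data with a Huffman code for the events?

Build the Huffman tree bottom-up:
be(6) + al(8) → 14
de(9) + 14 → 23
ka(18) + ga(21) → 39
23 + 39 → 62
Total encoded bits = sum of merged weights = 14 + 23 + 39 + 62 = 138.

138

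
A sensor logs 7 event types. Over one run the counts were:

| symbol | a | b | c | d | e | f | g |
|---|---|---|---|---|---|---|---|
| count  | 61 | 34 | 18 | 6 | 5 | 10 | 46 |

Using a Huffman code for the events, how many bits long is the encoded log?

Greedily combine the two least-frequent nodes:
e(5) + d(6) → 11
f(10) + 11 → 21
c(18) + 21 → 39
b(34) + 39 → 73
g(46) + a(61) → 107
73 + 107 → 180
Total encoded bits = sum of merged weights = 11 + 21 + 39 + 73 + 107 + 180 = 431.

431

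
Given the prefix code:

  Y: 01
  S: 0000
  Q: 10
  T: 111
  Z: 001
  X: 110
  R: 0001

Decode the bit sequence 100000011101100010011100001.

QSYXXZZXR

Read left to right; each codeword is recognised as soon as it completes (prefix code):
  10→Q | 0000→S | 01→Y | 110→X | 110→X | 001→Z | 001→Z | 110→X | 0001→R
Decoded message: QSYXXZZXR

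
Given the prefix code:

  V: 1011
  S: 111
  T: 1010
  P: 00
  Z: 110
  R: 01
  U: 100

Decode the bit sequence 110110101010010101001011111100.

ZZTUTUVSU

Read left to right; each codeword is recognised as soon as it completes (prefix code):
  110→Z | 110→Z | 1010→T | 100→U | 1010→T | 100→U | 1011→V | 111→S | 100→U
Decoded message: ZZTUTUVSU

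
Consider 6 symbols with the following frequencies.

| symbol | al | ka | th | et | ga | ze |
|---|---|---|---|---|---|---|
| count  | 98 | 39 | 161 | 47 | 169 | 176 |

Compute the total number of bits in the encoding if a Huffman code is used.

1650

Greedily combine the two least-frequent nodes:
merge ka(39) and et(47): 86
merge 86 and al(98): 184
merge th(161) and ga(169): 330
merge ze(176) and 184: 360
merge 330 and 360: 690
The encoded length is the sum of every internal node's weight: 86 + 184 + 330 + 360 + 690 = 1650 bits.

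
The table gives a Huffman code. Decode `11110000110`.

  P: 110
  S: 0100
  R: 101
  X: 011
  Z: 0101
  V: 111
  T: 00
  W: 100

Read left to right; each codeword is recognised as soon as it completes (prefix code):
  111→V | 100→W | 00→T | 110→P
Decoded message: VWTP

VWTP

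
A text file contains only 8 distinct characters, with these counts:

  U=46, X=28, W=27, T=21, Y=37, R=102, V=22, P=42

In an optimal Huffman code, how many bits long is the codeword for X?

3

Huffman merges, smallest pair first:
combine T(21), V(22) → 43
combine W(27), X(28) → 55
combine Y(37), P(42) → 79
combine 43, U(46) → 89
combine 55, 79 → 134
combine 89, R(102) → 191
combine 134, 191 → 325
The subtree containing X is merged 3 times, so code length = 3.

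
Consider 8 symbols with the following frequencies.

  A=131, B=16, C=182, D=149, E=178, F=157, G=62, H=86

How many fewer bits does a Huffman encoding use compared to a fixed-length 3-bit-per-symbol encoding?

Fixed-length: 3 bits × 961 symbols = 2883 bits.
Huffman merges:
merge B(16) and G(62): 78
merge 78 and H(86): 164
merge A(131) and D(149): 280
merge F(157) and 164: 321
merge E(178) and C(182): 360
merge 280 and 321: 601
merge 360 and 601: 961
Huffman total = 78 + 164 + 280 + 321 + 360 + 601 + 961 = 2765 bits.
Saving = 2883 − 2765 = 118 bits.

118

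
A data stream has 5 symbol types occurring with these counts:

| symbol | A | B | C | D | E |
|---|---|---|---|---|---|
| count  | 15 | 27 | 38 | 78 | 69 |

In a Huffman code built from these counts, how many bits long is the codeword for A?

3

Huffman merges, smallest pair first:
merge A(15) and B(27): 42
merge C(38) and 42: 80
merge E(69) and D(78): 147
merge 80 and 147: 227
A sits 3 levels below the root, so its codeword is 3 bits.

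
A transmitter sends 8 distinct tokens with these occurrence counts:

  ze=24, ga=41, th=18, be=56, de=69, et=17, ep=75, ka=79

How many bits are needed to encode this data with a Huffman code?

1077

Build the Huffman tree bottom-up:
merge et(17) and th(18): 35
merge ze(24) and 35: 59
merge ga(41) and be(56): 97
merge 59 and de(69): 128
merge ep(75) and ka(79): 154
merge 97 and 128: 225
merge 154 and 225: 379
The encoded length is the sum of every internal node's weight: 35 + 59 + 97 + 128 + 154 + 225 + 379 = 1077 bits.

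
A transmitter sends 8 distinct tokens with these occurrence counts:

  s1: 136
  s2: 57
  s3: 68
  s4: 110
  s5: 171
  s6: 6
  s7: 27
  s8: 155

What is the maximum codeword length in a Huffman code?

5

Merge the two lowest-weight nodes at each step:
s6(6) + s7(27) → 33
33 + s2(57) → 90
s3(68) + 90 → 158
s4(110) + s1(136) → 246
s8(155) + 158 → 313
s5(171) + 246 → 417
313 + 417 → 730
The rarest symbols sit at the bottom; the longest codeword is 5 bits.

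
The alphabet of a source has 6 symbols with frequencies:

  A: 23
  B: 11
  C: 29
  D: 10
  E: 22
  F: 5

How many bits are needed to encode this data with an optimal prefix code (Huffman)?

Greedily combine the two least-frequent nodes:
merge F(5) and D(10): 15
merge B(11) and 15: 26
merge E(22) and A(23): 45
merge 26 and C(29): 55
merge 45 and 55: 100
Total encoded bits = sum of merged weights = 15 + 26 + 45 + 55 + 100 = 241.

241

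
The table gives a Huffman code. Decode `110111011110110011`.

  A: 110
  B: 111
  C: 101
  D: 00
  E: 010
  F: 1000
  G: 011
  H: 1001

ABGAAG

Read left to right; each codeword is recognised as soon as it completes (prefix code):
  110→A | 111→B | 011→G | 110→A | 110→A | 011→G
Decoded message: ABGAAG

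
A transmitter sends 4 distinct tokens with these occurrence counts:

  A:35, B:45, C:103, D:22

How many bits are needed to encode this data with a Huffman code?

364

Merge the two smallest weights repeatedly:
merge D(22) and A(35): 57
merge B(45) and 57: 102
merge 102 and C(103): 205
The encoded length is the sum of every internal node's weight: 57 + 102 + 205 = 364 bits.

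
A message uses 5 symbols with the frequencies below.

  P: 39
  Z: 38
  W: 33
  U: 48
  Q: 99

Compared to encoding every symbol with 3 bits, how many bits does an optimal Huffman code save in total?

Fixed-length: 3 bits × 257 symbols = 771 bits.
Huffman merges:
merge W(33) and Z(38): 71
merge P(39) and U(48): 87
merge 71 and 87: 158
merge Q(99) and 158: 257
Huffman total = 71 + 87 + 158 + 257 = 573 bits.
Saving = 771 − 573 = 198 bits.

198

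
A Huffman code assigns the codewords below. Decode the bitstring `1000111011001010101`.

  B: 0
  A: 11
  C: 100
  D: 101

CBADCDBD

Read left to right; each codeword is recognised as soon as it completes (prefix code):
  100→C | 0→B | 11→A | 101→D | 100→C | 101→D | 0→B | 101→D
Decoded message: CBADCDBD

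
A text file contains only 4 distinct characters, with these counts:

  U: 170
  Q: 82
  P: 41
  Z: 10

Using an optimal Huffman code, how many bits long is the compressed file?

Greedily combine the two least-frequent nodes:
Z(10) + P(41) → 51
51 + Q(82) → 133
133 + U(170) → 303
Total encoded bits = sum of merged weights = 51 + 133 + 303 = 487.

487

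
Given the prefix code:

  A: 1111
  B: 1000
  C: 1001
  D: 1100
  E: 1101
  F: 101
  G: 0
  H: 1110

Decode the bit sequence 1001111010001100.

Read left to right; each codeword is recognised as soon as it completes (prefix code):
  1001→C | 1110→H | 1000→B | 1100→D
Decoded message: CHBD

CHBD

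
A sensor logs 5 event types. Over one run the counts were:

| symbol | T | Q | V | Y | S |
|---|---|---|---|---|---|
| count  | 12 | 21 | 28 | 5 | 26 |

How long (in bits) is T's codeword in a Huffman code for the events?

Build the tree from the bottom:
merge Y(5) and T(12): 17
merge 17 and Q(21): 38
merge S(26) and V(28): 54
merge 38 and 54: 92
The subtree containing T is merged 3 times, so code length = 3.

3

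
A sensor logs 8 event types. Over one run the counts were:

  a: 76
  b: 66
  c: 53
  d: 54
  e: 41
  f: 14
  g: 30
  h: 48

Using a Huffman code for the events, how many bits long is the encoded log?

1114

Merge the two smallest weights repeatedly:
merge f(14) and g(30): 44
merge e(41) and 44: 85
merge h(48) and c(53): 101
merge d(54) and b(66): 120
merge a(76) and 85: 161
merge 101 and 120: 221
merge 161 and 221: 382
Total encoded bits = sum of merged weights = 44 + 85 + 101 + 120 + 161 + 221 + 382 = 1114.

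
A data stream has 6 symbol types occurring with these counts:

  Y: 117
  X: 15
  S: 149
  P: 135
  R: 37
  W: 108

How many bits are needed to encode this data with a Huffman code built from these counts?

1334

Build the Huffman tree bottom-up:
combine X(15), R(37) → 52
combine 52, W(108) → 160
combine Y(117), P(135) → 252
combine S(149), 160 → 309
combine 252, 309 → 561
Total encoded bits = sum of merged weights = 52 + 160 + 252 + 309 + 561 = 1334.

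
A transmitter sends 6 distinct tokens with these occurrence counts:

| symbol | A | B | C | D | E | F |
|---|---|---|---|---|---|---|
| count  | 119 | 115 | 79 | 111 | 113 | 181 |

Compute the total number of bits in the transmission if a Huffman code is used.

1854

Merge the two smallest weights repeatedly:
combine C(79), D(111) → 190
combine E(113), B(115) → 228
combine A(119), F(181) → 300
combine 190, 228 → 418
combine 300, 418 → 718
The encoded length is the sum of every internal node's weight: 190 + 228 + 300 + 418 + 718 = 1854 bits.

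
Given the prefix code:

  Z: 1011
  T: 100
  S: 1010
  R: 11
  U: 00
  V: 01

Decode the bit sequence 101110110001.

Read left to right; each codeword is recognised as soon as it completes (prefix code):
  1011→Z | 1011→Z | 00→U | 01→V
Decoded message: ZZUV

ZZUV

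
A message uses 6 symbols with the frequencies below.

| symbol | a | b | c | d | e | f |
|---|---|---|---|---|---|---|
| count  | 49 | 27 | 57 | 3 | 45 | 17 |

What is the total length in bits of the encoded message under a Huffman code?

Merge the two smallest weights repeatedly:
merge d(3) and f(17): 20
merge 20 and b(27): 47
merge e(45) and 47: 92
merge a(49) and c(57): 106
merge 92 and 106: 198
The encoded length is the sum of every internal node's weight: 20 + 47 + 92 + 106 + 198 = 463 bits.

463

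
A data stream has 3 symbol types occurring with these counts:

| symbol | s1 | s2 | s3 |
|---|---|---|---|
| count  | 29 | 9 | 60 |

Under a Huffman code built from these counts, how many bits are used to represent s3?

Huffman merges, smallest pair first:
merge s2(9) and s1(29): 38
merge 38 and s3(60): 98
s3 sits one level below the root: a 1-bit codeword.

1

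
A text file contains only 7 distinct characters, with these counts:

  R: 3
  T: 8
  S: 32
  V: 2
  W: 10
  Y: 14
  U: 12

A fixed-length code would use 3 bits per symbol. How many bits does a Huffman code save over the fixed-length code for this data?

46

Fixed-length: 3 bits × 81 symbols = 243 bits.
Huffman merges:
merge V(2) and R(3): 5
merge 5 and T(8): 13
merge W(10) and U(12): 22
merge 13 and Y(14): 27
merge 22 and 27: 49
merge S(32) and 49: 81
Huffman total = 5 + 13 + 22 + 27 + 49 + 81 = 197 bits.
Saving = 243 − 197 = 46 bits.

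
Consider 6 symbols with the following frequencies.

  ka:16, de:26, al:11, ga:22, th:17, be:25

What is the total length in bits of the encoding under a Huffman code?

300

Merge the two smallest weights repeatedly:
merge al(11) and ka(16): 27
merge th(17) and ga(22): 39
merge be(25) and de(26): 51
merge 27 and 39: 66
merge 51 and 66: 117
Total encoded bits = sum of merged weights = 27 + 39 + 51 + 66 + 117 = 300.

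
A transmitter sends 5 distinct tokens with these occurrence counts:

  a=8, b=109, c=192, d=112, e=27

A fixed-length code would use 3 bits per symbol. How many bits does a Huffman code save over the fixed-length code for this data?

461

Fixed-length: 3 bits × 448 symbols = 1344 bits.
Huffman merges:
merge a(8) and e(27): 35
merge 35 and b(109): 144
merge d(112) and 144: 256
merge c(192) and 256: 448
Huffman total = 35 + 144 + 256 + 448 = 883 bits.
Saving = 1344 − 883 = 461 bits.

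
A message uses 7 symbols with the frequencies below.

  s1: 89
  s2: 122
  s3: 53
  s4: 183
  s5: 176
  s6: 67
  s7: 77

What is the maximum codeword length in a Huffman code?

4

Merge the two lowest-weight nodes at each step:
merge s3(53) and s6(67): 120
merge s7(77) and s1(89): 166
merge 120 and s2(122): 242
merge 166 and s5(176): 342
merge s4(183) and 242: 425
merge 342 and 425: 767
Maximum depth reached is 4.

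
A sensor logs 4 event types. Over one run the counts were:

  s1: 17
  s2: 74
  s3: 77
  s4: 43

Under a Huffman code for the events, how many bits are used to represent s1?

3

Huffman merges, smallest pair first:
s1(17) + s4(43) → 60
60 + s2(74) → 134
s3(77) + 134 → 211
s1 sits 3 levels below the root, so its codeword is 3 bits.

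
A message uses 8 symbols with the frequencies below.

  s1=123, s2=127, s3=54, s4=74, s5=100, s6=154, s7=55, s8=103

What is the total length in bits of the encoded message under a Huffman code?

2325

Merge the two smallest weights repeatedly:
combine s3(54), s7(55) → 109
combine s4(74), s5(100) → 174
combine s8(103), 109 → 212
combine s1(123), s2(127) → 250
combine s6(154), 174 → 328
combine 212, 250 → 462
combine 328, 462 → 790
Total encoded bits = sum of merged weights = 109 + 174 + 212 + 250 + 328 + 462 + 790 = 2325.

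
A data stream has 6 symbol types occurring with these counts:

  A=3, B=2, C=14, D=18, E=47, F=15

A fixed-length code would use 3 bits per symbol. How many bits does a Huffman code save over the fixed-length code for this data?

89

Fixed-length: 3 bits × 99 symbols = 297 bits.
Huffman merges:
combine B(2), A(3) → 5
combine 5, C(14) → 19
combine F(15), D(18) → 33
combine 19, 33 → 52
combine E(47), 52 → 99
Huffman total = 5 + 19 + 33 + 52 + 99 = 208 bits.
Saving = 297 − 208 = 89 bits.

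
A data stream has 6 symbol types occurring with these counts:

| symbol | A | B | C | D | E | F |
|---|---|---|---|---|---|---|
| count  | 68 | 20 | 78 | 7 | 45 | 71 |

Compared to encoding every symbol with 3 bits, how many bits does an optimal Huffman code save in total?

Fixed-length: 3 bits × 289 symbols = 867 bits.
Huffman merges:
combine D(7), B(20) → 27
combine 27, E(45) → 72
combine A(68), F(71) → 139
combine 72, C(78) → 150
combine 139, 150 → 289
Huffman total = 27 + 72 + 139 + 150 + 289 = 677 bits.
Saving = 867 − 677 = 190 bits.

190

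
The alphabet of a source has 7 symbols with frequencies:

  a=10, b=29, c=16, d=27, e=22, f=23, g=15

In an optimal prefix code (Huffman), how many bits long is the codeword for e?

3

Huffman merges, smallest pair first:
merge a(10) and g(15): 25
merge c(16) and e(22): 38
merge f(23) and 25: 48
merge d(27) and b(29): 56
merge 38 and 48: 86
merge 56 and 86: 142
e's leaf is at depth 3, giving a 3-bit codeword.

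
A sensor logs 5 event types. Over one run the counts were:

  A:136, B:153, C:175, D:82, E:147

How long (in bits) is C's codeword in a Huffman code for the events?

Build the tree from the bottom:
D(82) + A(136) → 218
E(147) + B(153) → 300
C(175) + 218 → 393
300 + 393 → 693
C's leaf is at depth 2, giving a 2-bit codeword.

2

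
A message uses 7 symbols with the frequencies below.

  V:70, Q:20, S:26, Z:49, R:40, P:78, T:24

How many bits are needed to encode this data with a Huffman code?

817

Merge the two smallest weights repeatedly:
merge Q(20) and T(24): 44
merge S(26) and R(40): 66
merge 44 and Z(49): 93
merge 66 and V(70): 136
merge P(78) and 93: 171
merge 136 and 171: 307
The encoded length is the sum of every internal node's weight: 44 + 66 + 93 + 136 + 171 + 307 = 817 bits.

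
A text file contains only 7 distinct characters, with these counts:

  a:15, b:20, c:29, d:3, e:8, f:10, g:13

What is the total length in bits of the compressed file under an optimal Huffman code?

Greedily combine the two least-frequent nodes:
d(3) + e(8) → 11
f(10) + 11 → 21
g(13) + a(15) → 28
b(20) + 21 → 41
28 + c(29) → 57
41 + 57 → 98
Each symbol's bit-cost is frequency × depth; summing gives 256 bits (equivalently 11 + 21 + 28 + 41 + 57 + 98).

256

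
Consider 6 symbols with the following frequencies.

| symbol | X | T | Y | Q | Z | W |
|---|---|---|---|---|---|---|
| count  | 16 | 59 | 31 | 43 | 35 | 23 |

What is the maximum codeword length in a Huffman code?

Merge the two lowest-weight nodes at each step:
X(16) + W(23) → 39
Y(31) + Z(35) → 66
39 + Q(43) → 82
T(59) + 66 → 125
82 + 125 → 207
The first pair merged (X, W) ends up deepest, at depth 3.

3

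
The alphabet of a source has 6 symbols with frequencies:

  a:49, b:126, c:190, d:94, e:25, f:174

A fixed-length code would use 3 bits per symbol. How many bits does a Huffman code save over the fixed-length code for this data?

Fixed-length: 3 bits × 658 symbols = 1974 bits.
Huffman merges:
merge e(25) and a(49): 74
merge 74 and d(94): 168
merge b(126) and 168: 294
merge f(174) and c(190): 364
merge 294 and 364: 658
Huffman total = 74 + 168 + 294 + 364 + 658 = 1558 bits.
Saving = 1974 − 1558 = 416 bits.

416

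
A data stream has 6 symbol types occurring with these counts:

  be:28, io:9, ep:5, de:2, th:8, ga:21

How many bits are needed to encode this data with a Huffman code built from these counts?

164

Build the Huffman tree bottom-up:
combine de(2), ep(5) → 7
combine 7, th(8) → 15
combine io(9), 15 → 24
combine ga(21), 24 → 45
combine be(28), 45 → 73
The encoded length is the sum of every internal node's weight: 7 + 15 + 24 + 45 + 73 = 164 bits.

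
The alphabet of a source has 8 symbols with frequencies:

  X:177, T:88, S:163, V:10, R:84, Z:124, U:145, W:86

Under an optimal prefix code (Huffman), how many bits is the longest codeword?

Merge the two lowest-weight nodes at each step:
merge V(10) and R(84): 94
merge W(86) and T(88): 174
merge 94 and Z(124): 218
merge U(145) and S(163): 308
merge 174 and X(177): 351
merge 218 and 308: 526
merge 351 and 526: 877
The first pair merged (V, R) ends up deepest, at depth 4.

4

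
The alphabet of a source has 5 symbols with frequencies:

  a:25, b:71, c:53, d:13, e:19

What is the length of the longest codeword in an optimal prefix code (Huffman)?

4

Merge the two lowest-weight nodes at each step:
combine d(13), e(19) → 32
combine a(25), 32 → 57
combine c(53), 57 → 110
combine b(71), 110 → 181
Maximum depth reached is 4.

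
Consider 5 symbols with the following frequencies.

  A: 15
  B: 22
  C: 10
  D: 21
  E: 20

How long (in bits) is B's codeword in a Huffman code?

2

Huffman merges, smallest pair first:
combine C(10), A(15) → 25
combine E(20), D(21) → 41
combine B(22), 25 → 47
combine 41, 47 → 88
B's leaf is at depth 2, giving a 2-bit codeword.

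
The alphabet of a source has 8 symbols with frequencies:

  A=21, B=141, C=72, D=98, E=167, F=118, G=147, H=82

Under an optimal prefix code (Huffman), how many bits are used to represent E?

2

Huffman merges, smallest pair first:
merge A(21) and C(72): 93
merge H(82) and 93: 175
merge D(98) and F(118): 216
merge B(141) and G(147): 288
merge E(167) and 175: 342
merge 216 and 288: 504
merge 342 and 504: 846
The subtree containing E is merged 2 times, so code length = 2.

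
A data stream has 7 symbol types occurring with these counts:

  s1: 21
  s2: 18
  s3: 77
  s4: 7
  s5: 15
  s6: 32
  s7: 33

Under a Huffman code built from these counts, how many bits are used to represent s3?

Build the tree from the bottom:
merge s4(7) and s5(15): 22
merge s2(18) and s1(21): 39
merge 22 and s6(32): 54
merge s7(33) and 39: 72
merge 54 and 72: 126
merge s3(77) and 126: 203
s3 sits one level below the root: a 1-bit codeword.

1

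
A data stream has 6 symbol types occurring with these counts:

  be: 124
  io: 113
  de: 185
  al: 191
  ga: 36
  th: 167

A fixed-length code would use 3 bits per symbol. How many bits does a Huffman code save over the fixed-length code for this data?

Fixed-length: 3 bits × 816 symbols = 2448 bits.
Huffman merges:
combine ga(36), io(113) → 149
combine be(124), 149 → 273
combine th(167), de(185) → 352
combine al(191), 273 → 464
combine 352, 464 → 816
Huffman total = 149 + 273 + 352 + 464 + 816 = 2054 bits.
Saving = 2448 − 2054 = 394 bits.

394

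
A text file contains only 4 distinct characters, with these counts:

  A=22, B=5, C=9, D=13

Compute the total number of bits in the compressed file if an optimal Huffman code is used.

90

Greedily combine the two least-frequent nodes:
combine B(5), C(9) → 14
combine D(13), 14 → 27
combine A(22), 27 → 49
Total encoded bits = sum of merged weights = 14 + 27 + 49 = 90.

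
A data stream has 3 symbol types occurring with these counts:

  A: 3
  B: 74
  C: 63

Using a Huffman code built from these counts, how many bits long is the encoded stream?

206

Merge the two smallest weights repeatedly:
A(3) + C(63) → 66
66 + B(74) → 140
The encoded length is the sum of every internal node's weight: 66 + 140 = 206 bits.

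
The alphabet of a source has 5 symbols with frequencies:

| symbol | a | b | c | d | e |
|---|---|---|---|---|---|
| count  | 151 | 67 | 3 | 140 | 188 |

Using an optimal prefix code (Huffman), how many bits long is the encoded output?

Build the Huffman tree bottom-up:
merge c(3) and b(67): 70
merge 70 and d(140): 210
merge a(151) and e(188): 339
merge 210 and 339: 549
Each symbol's bit-cost is frequency × depth; summing gives 1168 bits (equivalently 70 + 210 + 339 + 549).

1168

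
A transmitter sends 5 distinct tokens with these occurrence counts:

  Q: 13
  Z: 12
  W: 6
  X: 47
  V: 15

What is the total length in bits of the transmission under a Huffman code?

185

Build the Huffman tree bottom-up:
W(6) + Z(12) → 18
Q(13) + V(15) → 28
18 + 28 → 46
46 + X(47) → 93
Total encoded bits = sum of merged weights = 18 + 28 + 46 + 93 = 185.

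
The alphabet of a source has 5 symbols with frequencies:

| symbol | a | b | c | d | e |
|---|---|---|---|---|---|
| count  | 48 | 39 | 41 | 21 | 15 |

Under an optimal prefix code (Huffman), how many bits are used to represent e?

Build the tree from the bottom:
merge e(15) and d(21): 36
merge 36 and b(39): 75
merge c(41) and a(48): 89
merge 75 and 89: 164
e's leaf is at depth 3, giving a 3-bit codeword.

3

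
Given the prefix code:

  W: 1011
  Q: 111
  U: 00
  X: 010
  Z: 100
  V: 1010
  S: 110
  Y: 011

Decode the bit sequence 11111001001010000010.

QSXXZUX

Read left to right; each codeword is recognised as soon as it completes (prefix code):
  111→Q | 110→S | 010→X | 010→X | 100→Z | 00→U | 010→X
Decoded message: QSXXZUX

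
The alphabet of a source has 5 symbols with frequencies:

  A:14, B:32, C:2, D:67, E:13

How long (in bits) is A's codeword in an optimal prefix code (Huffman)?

3

Build the tree from the bottom:
merge C(2) and E(13): 15
merge A(14) and 15: 29
merge 29 and B(32): 61
merge 61 and D(67): 128
The subtree containing A is merged 3 times, so code length = 3.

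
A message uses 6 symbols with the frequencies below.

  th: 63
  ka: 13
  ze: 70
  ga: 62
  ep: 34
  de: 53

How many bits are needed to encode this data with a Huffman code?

Greedily combine the two least-frequent nodes:
combine ka(13), ep(34) → 47
combine 47, de(53) → 100
combine ga(62), th(63) → 125
combine ze(70), 100 → 170
combine 125, 170 → 295
Total encoded bits = sum of merged weights = 47 + 100 + 125 + 170 + 295 = 737.

737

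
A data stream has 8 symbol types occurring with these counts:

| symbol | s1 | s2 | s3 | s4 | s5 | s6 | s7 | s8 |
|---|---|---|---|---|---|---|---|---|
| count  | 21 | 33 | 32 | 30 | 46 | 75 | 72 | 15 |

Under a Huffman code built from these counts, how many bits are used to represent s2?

3

Build the tree from the bottom:
combine s8(15), s1(21) → 36
combine s4(30), s3(32) → 62
combine s2(33), 36 → 69
combine s5(46), 62 → 108
combine 69, s7(72) → 141
combine s6(75), 108 → 183
combine 141, 183 → 324
s2 sits 3 levels below the root, so its codeword is 3 bits.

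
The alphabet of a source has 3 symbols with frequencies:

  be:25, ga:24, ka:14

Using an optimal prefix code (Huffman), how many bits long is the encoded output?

Build the Huffman tree bottom-up:
merge ka(14) and ga(24): 38
merge be(25) and 38: 63
The encoded length is the sum of every internal node's weight: 38 + 63 = 101 bits.

101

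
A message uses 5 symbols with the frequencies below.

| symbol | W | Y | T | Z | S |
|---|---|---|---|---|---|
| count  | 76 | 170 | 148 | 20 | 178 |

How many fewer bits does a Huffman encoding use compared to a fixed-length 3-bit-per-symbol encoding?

Fixed-length: 3 bits × 592 symbols = 1776 bits.
Huffman merges:
Z(20) + W(76) → 96
96 + T(148) → 244
Y(170) + S(178) → 348
244 + 348 → 592
Huffman total = 96 + 244 + 348 + 592 = 1280 bits.
Saving = 1776 − 1280 = 496 bits.

496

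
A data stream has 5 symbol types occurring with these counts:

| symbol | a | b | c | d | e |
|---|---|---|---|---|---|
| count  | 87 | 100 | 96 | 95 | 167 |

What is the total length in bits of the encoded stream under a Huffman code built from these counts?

1272

Merge the two smallest weights repeatedly:
combine a(87), d(95) → 182
combine c(96), b(100) → 196
combine e(167), 182 → 349
combine 196, 349 → 545
Total encoded bits = sum of merged weights = 182 + 196 + 349 + 545 = 1272.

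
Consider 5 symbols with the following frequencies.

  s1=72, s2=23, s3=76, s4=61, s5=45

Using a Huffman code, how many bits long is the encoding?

Build the Huffman tree bottom-up:
merge s2(23) and s5(45): 68
merge s4(61) and 68: 129
merge s1(72) and s3(76): 148
merge 129 and 148: 277
Each symbol's bit-cost is frequency × depth; summing gives 622 bits (equivalently 68 + 129 + 148 + 277).

622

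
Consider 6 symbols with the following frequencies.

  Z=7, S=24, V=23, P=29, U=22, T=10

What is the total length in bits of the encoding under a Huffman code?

286

Greedily combine the two least-frequent nodes:
merge Z(7) and T(10): 17
merge 17 and U(22): 39
merge V(23) and S(24): 47
merge P(29) and 39: 68
merge 47 and 68: 115
Each symbol's bit-cost is frequency × depth; summing gives 286 bits (equivalently 17 + 39 + 47 + 68 + 115).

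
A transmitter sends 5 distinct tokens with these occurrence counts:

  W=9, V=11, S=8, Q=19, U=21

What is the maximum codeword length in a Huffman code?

Merge the two lowest-weight nodes at each step:
combine S(8), W(9) → 17
combine V(11), 17 → 28
combine Q(19), U(21) → 40
combine 28, 40 → 68
Maximum depth reached is 3.

3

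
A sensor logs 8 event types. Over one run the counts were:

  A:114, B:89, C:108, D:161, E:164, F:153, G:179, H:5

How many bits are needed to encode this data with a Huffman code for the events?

Merge the two smallest weights repeatedly:
combine H(5), B(89) → 94
combine 94, C(108) → 202
combine A(114), F(153) → 267
combine D(161), E(164) → 325
combine G(179), 202 → 381
combine 267, 325 → 592
combine 381, 592 → 973
Total encoded bits = sum of merged weights = 94 + 202 + 267 + 325 + 381 + 592 + 973 = 2834.

2834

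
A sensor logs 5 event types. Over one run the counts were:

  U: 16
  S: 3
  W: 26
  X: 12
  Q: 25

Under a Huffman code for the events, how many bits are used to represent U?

Huffman merges, smallest pair first:
combine S(3), X(12) → 15
combine 15, U(16) → 31
combine Q(25), W(26) → 51
combine 31, 51 → 82
The subtree containing U is merged 2 times, so code length = 2.

2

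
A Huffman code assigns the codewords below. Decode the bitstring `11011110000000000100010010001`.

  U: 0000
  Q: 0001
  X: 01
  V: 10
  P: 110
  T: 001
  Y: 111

Read left to right; each codeword is recognised as soon as it completes (prefix code):
  110→P | 111→Y | 10→V | 0000→U | 0000→U | 01→X | 0001→Q | 001→T | 0001→Q
Decoded message: PYVUUXQTQ

PYVUUXQTQ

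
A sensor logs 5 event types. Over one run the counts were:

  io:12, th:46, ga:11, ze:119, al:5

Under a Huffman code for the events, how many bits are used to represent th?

Repeatedly merge the two smallest:
combine al(5), ga(11) → 16
combine io(12), 16 → 28
combine 28, th(46) → 74
combine 74, ze(119) → 193
th's leaf is at depth 2, giving a 2-bit codeword.

2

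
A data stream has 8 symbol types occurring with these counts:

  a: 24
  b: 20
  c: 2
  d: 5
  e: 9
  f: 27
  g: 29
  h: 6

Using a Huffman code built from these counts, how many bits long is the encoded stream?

Merge the two smallest weights repeatedly:
c(2) + d(5) → 7
h(6) + 7 → 13
e(9) + 13 → 22
b(20) + 22 → 42
a(24) + f(27) → 51
g(29) + 42 → 71
51 + 71 → 122
Total encoded bits = sum of merged weights = 7 + 13 + 22 + 42 + 51 + 71 + 122 = 328.

328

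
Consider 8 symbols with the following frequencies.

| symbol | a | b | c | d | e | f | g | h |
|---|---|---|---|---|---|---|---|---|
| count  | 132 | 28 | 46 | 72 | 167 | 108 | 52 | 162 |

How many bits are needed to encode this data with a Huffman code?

2170

Greedily combine the two least-frequent nodes:
merge b(28) and c(46): 74
merge g(52) and d(72): 124
merge 74 and f(108): 182
merge 124 and a(132): 256
merge h(162) and e(167): 329
merge 182 and 256: 438
merge 329 and 438: 767
Each symbol's bit-cost is frequency × depth; summing gives 2170 bits (equivalently 74 + 124 + 182 + 256 + 329 + 438 + 767).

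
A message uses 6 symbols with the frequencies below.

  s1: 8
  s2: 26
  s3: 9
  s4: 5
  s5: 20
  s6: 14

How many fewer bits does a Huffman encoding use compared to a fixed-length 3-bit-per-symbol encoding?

47

Fixed-length: 3 bits × 82 symbols = 246 bits.
Huffman merges:
merge s4(5) and s1(8): 13
merge s3(9) and 13: 22
merge s6(14) and s5(20): 34
merge 22 and s2(26): 48
merge 34 and 48: 82
Huffman total = 13 + 22 + 34 + 48 + 82 = 199 bits.
Saving = 246 − 199 = 47 bits.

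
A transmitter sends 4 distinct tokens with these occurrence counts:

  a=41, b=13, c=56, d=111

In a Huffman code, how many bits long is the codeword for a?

Repeatedly merge the two smallest:
merge b(13) and a(41): 54
merge 54 and c(56): 110
merge 110 and d(111): 221
The subtree containing a is merged 3 times, so code length = 3.

3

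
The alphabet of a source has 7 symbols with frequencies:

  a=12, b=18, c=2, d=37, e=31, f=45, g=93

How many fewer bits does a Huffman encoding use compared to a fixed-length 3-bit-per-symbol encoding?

Fixed-length: 3 bits × 238 symbols = 714 bits.
Huffman merges:
merge c(2) and a(12): 14
merge 14 and b(18): 32
merge e(31) and 32: 63
merge d(37) and f(45): 82
merge 63 and 82: 145
merge g(93) and 145: 238
Huffman total = 14 + 32 + 63 + 82 + 145 + 238 = 574 bits.
Saving = 714 − 574 = 140 bits.

140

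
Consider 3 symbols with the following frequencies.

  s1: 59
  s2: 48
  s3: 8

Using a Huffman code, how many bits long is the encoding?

171

Greedily combine the two least-frequent nodes:
s3(8) + s2(48) → 56
56 + s1(59) → 115
Each symbol's bit-cost is frequency × depth; summing gives 171 bits (equivalently 56 + 115).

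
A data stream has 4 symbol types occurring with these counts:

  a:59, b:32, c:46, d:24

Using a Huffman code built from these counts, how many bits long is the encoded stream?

Build the Huffman tree bottom-up:
merge d(24) and b(32): 56
merge c(46) and 56: 102
merge a(59) and 102: 161
The encoded length is the sum of every internal node's weight: 56 + 102 + 161 = 319 bits.

319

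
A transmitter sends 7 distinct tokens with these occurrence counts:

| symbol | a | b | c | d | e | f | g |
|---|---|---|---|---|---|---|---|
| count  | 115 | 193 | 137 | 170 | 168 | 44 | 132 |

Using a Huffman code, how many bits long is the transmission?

2673

Merge the two smallest weights repeatedly:
f(44) + a(115) → 159
g(132) + c(137) → 269
159 + e(168) → 327
d(170) + b(193) → 363
269 + 327 → 596
363 + 596 → 959
The encoded length is the sum of every internal node's weight: 159 + 269 + 327 + 363 + 596 + 959 = 2673 bits.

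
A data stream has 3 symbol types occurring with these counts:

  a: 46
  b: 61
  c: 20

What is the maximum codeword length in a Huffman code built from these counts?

Merge the two lowest-weight nodes at each step:
c(20) + a(46) → 66
b(61) + 66 → 127
The first pair merged (c, a) ends up deepest, at depth 2.

2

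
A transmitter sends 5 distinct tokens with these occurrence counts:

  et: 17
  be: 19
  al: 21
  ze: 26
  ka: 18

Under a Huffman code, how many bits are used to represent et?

3

Huffman merges, smallest pair first:
combine et(17), ka(18) → 35
combine be(19), al(21) → 40
combine ze(26), 35 → 61
combine 40, 61 → 101
The subtree containing et is merged 3 times, so code length = 3.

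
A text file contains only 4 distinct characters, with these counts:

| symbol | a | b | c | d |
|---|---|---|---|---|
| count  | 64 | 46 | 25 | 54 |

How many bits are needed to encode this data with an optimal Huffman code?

378

Greedily combine the two least-frequent nodes:
combine c(25), b(46) → 71
combine d(54), a(64) → 118
combine 71, 118 → 189
Each symbol's bit-cost is frequency × depth; summing gives 378 bits (equivalently 71 + 118 + 189).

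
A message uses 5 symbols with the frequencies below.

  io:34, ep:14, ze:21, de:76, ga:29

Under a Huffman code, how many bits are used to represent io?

3

Huffman merges, smallest pair first:
ep(14) + ze(21) → 35
ga(29) + io(34) → 63
35 + 63 → 98
de(76) + 98 → 174
io's leaf is at depth 3, giving a 3-bit codeword.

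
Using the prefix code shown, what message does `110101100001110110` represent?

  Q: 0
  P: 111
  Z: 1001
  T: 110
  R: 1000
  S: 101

Read left to right; each codeword is recognised as soon as it completes (prefix code):
  110→T | 101→S | 1000→R | 0→Q | 111→P | 0→Q | 110→T
Decoded message: TSRQPQT

TSRQPQT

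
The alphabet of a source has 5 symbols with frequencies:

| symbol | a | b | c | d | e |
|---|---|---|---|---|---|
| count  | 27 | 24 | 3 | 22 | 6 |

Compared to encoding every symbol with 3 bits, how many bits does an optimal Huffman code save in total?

73

Fixed-length: 3 bits × 82 symbols = 246 bits.
Huffman merges:
merge c(3) and e(6): 9
merge 9 and d(22): 31
merge b(24) and a(27): 51
merge 31 and 51: 82
Huffman total = 9 + 31 + 51 + 82 = 173 bits.
Saving = 246 − 173 = 73 bits.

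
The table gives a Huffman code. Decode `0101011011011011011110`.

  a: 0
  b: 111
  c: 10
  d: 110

accddddbc

Read left to right; each codeword is recognised as soon as it completes (prefix code):
  0→a | 10→c | 10→c | 110→d | 110→d | 110→d | 110→d | 111→b | 10→c
Decoded message: accddddbc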